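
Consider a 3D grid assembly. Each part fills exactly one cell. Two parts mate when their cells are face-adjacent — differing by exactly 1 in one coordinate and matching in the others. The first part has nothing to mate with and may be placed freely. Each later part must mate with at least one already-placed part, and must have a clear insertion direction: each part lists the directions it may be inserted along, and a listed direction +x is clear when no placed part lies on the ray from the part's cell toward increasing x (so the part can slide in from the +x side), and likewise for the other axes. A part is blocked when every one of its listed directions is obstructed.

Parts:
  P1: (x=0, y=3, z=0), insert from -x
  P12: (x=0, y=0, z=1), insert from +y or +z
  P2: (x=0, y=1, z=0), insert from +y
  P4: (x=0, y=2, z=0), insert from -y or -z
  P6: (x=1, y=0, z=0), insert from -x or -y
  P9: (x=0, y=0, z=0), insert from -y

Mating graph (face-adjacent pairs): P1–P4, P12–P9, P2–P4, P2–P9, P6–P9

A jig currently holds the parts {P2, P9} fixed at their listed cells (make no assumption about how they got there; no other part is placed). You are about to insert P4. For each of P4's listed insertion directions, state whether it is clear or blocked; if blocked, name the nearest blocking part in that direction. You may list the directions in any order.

-y: blocked by P2; -z: clear

-y: nearest on ray is P2@(0, 1, 0) ⇒ blocked
-z: ray from P4(0, 2, 0) has no placed part ⇒ clear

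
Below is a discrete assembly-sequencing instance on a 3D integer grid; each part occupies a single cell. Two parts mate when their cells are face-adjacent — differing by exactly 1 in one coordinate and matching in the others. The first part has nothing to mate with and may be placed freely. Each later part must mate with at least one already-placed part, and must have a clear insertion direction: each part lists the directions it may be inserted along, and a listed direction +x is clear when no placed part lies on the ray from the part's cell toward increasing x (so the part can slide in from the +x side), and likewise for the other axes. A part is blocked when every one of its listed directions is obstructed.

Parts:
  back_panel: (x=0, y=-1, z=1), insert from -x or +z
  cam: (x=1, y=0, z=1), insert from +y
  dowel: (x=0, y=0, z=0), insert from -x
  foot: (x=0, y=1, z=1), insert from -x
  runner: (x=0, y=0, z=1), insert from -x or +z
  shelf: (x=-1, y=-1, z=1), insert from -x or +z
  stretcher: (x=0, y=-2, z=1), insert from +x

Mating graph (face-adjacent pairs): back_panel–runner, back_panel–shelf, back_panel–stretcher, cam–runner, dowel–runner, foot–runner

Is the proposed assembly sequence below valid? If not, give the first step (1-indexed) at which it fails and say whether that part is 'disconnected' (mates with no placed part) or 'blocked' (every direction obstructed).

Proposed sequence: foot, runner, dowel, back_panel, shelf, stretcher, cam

1. foot@(0, 1, 1) [-x clear] — {foot}
2. runner@(0, 0, 1) [-x clear] — {foot, runner}
3. dowel@(0, 0, 0) [-x clear] — {dowel, foot, runner}
4. back_panel@(0, -1, 1) [-x clear] — {back_panel, dowel, foot, runner}
5. shelf@(-1, -1, 1) [-x clear] — {back_panel, dowel, foot, runner, shelf}
6. stretcher@(0, -2, 1) [+x clear] — {back_panel, dowel, foot, runner, shelf, stretcher}
7. cam@(1, 0, 1) [+y clear] — {back_panel, cam, dowel, foot, runner, shelf, stretcher}

Valid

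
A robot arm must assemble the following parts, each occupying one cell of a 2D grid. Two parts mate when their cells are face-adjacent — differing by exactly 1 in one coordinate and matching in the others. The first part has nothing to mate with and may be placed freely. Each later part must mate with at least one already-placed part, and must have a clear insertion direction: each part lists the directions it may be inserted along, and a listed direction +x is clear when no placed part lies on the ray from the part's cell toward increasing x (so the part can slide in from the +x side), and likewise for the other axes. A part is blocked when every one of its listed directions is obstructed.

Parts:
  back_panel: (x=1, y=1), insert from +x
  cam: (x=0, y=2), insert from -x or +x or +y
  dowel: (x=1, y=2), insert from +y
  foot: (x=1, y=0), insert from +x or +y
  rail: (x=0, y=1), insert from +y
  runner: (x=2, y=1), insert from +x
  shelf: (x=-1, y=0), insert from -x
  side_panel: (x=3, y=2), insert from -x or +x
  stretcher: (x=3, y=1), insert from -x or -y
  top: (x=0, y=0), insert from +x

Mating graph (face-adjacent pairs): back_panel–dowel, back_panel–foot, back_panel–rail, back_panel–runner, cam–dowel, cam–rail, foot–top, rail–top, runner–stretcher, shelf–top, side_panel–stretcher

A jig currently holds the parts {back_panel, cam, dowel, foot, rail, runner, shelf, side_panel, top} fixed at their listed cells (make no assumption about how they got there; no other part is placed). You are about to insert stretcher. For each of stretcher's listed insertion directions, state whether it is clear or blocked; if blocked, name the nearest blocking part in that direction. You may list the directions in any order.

-x: nearest on ray is runner@(2, 1) ⇒ blocked
-y: ray from stretcher(3, 1) has no placed part ⇒ clear

-x: blocked by runner; -y: clear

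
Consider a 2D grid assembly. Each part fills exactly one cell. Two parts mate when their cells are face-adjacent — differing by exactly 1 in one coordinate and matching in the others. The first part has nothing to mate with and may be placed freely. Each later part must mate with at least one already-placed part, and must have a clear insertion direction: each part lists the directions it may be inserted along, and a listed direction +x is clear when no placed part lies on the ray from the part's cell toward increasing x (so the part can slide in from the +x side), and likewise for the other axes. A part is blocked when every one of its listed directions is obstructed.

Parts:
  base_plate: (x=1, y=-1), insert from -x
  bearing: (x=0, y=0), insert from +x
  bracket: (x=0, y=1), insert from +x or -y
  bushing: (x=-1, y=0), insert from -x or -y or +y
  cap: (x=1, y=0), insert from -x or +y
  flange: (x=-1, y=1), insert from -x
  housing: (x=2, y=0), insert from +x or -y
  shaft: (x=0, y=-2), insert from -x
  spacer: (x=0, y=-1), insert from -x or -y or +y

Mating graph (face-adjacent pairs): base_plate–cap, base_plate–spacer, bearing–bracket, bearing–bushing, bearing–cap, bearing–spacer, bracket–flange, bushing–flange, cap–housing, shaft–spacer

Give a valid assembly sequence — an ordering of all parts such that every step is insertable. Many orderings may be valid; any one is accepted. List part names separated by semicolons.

flange; bushing; bearing; cap; base_plate; spacer; shaft; bracket; housing

1. flange@(-1, 1) [-x clear] — {flange}
2. bushing@(-1, 0) [-x clear] — {bushing, flange}
3. bearing@(0, 0) [+x clear] — {bearing, bushing, flange}
4. cap@(1, 0) [+y clear] — {bearing, bushing, cap, flange}
5. base_plate@(1, -1) [-x clear] — {base_plate, bearing, bushing, cap, flange}
6. spacer@(0, -1) [-x clear] — {base_plate, bearing, bushing, cap, flange, spacer}
7. shaft@(0, -2) [-x clear] — {base_plate, bearing, bushing, cap, flange, shaft, spacer}
8. bracket@(0, 1) [+x clear] — {base_plate, bearing, bracket, bushing, cap, flange, shaft, spacer}
9. housing@(2, 0) [+x clear] — {base_plate, bearing, bracket, bushing, cap, flange, housing, shaft, spacer}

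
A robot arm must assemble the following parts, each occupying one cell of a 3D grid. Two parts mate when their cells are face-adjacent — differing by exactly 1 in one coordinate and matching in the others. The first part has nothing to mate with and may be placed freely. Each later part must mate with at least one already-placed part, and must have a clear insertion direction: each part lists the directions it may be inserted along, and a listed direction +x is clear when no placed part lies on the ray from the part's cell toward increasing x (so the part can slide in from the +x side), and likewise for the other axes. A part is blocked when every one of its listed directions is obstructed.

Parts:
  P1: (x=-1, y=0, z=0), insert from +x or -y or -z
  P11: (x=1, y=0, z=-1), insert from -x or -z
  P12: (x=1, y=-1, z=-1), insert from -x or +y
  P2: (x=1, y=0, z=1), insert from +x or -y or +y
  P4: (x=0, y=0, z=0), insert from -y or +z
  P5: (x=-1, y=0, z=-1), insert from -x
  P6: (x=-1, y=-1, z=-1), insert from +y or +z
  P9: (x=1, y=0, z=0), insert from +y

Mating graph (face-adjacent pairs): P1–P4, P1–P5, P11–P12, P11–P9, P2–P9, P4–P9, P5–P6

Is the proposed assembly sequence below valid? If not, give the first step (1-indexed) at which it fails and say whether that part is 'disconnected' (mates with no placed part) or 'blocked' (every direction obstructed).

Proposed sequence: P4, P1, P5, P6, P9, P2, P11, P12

1. P4@(0, 0, 0) [-y clear] — {P4}
2. P1@(-1, 0, 0) [-y clear] — {P1, P4}
3. P5@(-1, 0, -1) [-x clear] — {P1, P4, P5}
4. P6@(-1, -1, -1) [+z clear] — {P1, P4, P5, P6}
5. P9@(1, 0, 0) [+y clear] — {P1, P4, P5, P6, P9}
6. P2@(1, 0, 1) [+x clear] — {P1, P2, P4, P5, P6, P9}
7. P11@(1, 0, -1) [-z clear] — {P1, P11, P2, P4, P5, P6, P9}
8. P12@(1, -1, -1) — -x/+y all obstructed ⇒ blocked

Invalid at step 8 (blocked)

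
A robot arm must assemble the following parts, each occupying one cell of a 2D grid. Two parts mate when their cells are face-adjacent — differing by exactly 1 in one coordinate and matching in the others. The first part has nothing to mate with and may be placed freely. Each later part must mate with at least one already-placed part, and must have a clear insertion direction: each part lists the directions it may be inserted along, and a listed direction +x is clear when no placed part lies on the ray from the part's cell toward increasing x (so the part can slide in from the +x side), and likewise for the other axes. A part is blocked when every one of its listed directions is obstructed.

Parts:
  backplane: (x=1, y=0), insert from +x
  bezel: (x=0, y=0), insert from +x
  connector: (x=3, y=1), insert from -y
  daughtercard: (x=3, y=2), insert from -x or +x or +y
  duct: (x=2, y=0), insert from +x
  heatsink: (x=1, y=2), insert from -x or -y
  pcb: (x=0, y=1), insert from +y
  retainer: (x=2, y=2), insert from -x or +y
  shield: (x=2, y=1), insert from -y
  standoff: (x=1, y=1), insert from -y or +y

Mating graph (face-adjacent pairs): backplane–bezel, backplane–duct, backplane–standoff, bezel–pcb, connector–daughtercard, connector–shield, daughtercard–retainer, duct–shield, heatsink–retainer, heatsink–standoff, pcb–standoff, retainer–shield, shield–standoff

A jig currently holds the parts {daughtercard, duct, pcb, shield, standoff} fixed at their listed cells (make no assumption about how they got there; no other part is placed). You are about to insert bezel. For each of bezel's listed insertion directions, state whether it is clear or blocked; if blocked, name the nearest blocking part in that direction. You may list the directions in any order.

+x: nearest on ray is duct@(2, 0) ⇒ blocked

+x: blocked by duct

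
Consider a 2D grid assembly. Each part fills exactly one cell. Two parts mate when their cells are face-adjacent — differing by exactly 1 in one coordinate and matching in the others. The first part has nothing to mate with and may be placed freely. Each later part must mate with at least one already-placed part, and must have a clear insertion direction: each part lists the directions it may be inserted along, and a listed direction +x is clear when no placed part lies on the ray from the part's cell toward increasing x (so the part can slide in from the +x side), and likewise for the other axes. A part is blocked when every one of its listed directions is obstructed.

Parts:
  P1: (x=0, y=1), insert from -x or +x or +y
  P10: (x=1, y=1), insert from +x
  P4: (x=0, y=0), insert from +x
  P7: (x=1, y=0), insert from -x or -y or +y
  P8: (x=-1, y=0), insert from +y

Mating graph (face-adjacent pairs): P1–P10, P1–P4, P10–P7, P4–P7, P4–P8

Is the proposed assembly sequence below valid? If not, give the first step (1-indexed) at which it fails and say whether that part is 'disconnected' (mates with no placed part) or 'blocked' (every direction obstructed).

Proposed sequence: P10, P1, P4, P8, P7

1. P10@(1, 1) [+x clear] — {P10}
2. P1@(0, 1) [-x clear] — {P1, P10}
3. P4@(0, 0) [+x clear] — {P1, P10, P4}
4. P8@(-1, 0) [+y clear] — {P1, P10, P4, P8}
5. P7@(1, 0) [-y clear] — {P1, P10, P4, P7, P8}

Valid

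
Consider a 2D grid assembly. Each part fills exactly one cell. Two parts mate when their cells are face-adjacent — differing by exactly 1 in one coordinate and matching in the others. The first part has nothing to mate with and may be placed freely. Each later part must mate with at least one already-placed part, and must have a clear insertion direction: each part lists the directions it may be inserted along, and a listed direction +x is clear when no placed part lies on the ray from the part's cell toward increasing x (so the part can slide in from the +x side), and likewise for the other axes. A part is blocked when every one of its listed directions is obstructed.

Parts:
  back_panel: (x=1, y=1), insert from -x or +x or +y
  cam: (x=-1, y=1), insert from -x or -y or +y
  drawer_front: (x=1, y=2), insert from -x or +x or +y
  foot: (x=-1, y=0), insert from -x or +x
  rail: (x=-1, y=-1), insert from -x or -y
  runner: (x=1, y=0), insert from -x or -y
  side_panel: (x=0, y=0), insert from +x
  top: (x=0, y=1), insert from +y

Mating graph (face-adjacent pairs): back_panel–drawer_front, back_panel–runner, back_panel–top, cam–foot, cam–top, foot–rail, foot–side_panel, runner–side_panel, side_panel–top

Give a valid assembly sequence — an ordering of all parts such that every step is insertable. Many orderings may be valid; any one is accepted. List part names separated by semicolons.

cam; foot; top; back_panel; drawer_front; side_panel; runner; rail

1. cam@(-1, 1) [-x clear] — {cam}
2. foot@(-1, 0) [-x clear] — {cam, foot}
3. top@(0, 1) [+y clear] — {cam, foot, top}
4. back_panel@(1, 1) [+x clear] — {back_panel, cam, foot, top}
5. drawer_front@(1, 2) [-x clear] — {back_panel, cam, drawer_front, foot, top}
6. side_panel@(0, 0) [+x clear] — {back_panel, cam, drawer_front, foot, side_panel, top}
7. runner@(1, 0) [-y clear] — {back_panel, cam, drawer_front, foot, runner, side_panel, top}
8. rail@(-1, -1) [-x clear] — {back_panel, cam, drawer_front, foot, rail, runner, side_panel, top}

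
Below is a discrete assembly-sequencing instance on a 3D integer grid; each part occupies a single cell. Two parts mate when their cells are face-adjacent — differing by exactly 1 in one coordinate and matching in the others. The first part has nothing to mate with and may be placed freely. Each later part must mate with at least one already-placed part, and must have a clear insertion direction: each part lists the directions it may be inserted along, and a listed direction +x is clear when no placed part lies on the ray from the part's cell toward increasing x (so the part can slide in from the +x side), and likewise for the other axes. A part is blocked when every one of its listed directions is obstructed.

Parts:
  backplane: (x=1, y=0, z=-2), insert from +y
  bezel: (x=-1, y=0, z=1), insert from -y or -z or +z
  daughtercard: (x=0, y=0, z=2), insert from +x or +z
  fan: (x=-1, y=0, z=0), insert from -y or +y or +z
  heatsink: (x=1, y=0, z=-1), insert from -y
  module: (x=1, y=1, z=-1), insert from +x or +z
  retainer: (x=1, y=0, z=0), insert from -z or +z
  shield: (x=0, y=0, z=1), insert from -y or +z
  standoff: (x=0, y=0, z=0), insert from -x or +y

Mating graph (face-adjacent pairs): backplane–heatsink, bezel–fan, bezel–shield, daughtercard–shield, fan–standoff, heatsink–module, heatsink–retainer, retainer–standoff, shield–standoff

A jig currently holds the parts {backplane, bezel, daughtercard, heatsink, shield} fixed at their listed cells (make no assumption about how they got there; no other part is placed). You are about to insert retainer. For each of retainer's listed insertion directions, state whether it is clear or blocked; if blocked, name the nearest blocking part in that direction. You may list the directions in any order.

+z: clear; -z: blocked by heatsink

-z: nearest on ray is heatsink@(1, 0, -1) ⇒ blocked
+z: ray from retainer(1, 0, 0) has no placed part ⇒ clear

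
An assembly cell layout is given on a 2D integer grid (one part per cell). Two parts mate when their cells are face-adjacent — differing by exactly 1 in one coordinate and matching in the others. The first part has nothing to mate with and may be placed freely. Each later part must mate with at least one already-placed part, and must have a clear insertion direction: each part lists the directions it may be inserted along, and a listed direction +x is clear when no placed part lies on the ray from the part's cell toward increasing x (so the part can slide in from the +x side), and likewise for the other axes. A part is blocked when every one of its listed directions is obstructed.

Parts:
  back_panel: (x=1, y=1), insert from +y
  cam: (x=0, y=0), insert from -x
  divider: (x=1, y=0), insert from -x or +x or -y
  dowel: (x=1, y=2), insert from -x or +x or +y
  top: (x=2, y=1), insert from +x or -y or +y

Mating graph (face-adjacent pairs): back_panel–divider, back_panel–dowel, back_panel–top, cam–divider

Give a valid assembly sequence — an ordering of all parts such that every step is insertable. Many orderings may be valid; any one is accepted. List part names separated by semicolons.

1. back_panel@(1, 1) [+y clear] — {back_panel}
2. top@(2, 1) [+x clear] — {back_panel, top}
3. divider@(1, 0) [-x clear] — {back_panel, divider, top}
4. dowel@(1, 2) [-x clear] — {back_panel, divider, dowel, top}
5. cam@(0, 0) [-x clear] — {back_panel, cam, divider, dowel, top}

back_panel; top; divider; dowel; cam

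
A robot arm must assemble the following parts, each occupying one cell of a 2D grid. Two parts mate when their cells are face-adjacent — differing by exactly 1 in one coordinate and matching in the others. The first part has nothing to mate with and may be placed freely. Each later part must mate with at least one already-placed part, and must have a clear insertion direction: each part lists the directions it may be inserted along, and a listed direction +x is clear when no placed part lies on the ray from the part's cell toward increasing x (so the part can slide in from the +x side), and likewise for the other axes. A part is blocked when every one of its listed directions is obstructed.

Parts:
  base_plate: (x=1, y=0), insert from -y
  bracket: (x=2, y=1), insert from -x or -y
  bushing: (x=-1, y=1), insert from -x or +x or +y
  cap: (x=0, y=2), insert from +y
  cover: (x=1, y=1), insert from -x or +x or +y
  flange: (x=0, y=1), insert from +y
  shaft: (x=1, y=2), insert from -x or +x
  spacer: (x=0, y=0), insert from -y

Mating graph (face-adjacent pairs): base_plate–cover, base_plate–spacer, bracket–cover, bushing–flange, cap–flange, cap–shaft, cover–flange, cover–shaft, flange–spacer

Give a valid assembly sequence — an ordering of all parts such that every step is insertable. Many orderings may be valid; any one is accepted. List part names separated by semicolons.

1. base_plate@(1, 0) [-y clear] — {base_plate}
2. cover@(1, 1) [-x clear] — {base_plate, cover}
3. shaft@(1, 2) [-x clear] — {base_plate, cover, shaft}
4. bracket@(2, 1) [-y clear] — {base_plate, bracket, cover, shaft}
5. spacer@(0, 0) [-y clear] — {base_plate, bracket, cover, shaft, spacer}
6. flange@(0, 1) [+y clear] — {base_plate, bracket, cover, flange, shaft, spacer}
7. cap@(0, 2) [+y clear] — {base_plate, bracket, cap, cover, flange, shaft, spacer}
8. bushing@(-1, 1) [-x clear] — {base_plate, bracket, bushing, cap, cover, flange, shaft, spacer}

base_plate; cover; shaft; bracket; spacer; flange; cap; bushing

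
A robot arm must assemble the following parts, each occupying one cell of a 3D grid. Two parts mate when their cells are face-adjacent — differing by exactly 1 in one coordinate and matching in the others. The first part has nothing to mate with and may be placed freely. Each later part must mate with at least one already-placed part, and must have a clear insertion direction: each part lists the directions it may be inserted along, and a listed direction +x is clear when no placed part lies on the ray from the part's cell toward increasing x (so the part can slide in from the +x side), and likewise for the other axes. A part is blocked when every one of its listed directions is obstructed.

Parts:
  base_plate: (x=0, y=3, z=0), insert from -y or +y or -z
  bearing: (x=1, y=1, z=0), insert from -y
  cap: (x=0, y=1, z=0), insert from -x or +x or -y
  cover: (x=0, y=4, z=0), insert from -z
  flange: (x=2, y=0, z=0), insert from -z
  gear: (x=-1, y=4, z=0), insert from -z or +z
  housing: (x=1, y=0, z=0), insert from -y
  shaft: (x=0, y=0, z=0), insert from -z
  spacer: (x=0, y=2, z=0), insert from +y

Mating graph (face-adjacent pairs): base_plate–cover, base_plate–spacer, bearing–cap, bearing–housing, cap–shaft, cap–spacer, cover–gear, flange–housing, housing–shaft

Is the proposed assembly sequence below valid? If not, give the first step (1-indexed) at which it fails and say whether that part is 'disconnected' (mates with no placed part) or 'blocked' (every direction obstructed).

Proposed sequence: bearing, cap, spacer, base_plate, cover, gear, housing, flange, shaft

Valid

1. bearing@(1, 1, 0) [-y clear] — {bearing}
2. cap@(0, 1, 0) [-x clear] — {bearing, cap}
3. spacer@(0, 2, 0) [+y clear] — {bearing, cap, spacer}
4. base_plate@(0, 3, 0) [+y clear] — {base_plate, bearing, cap, spacer}
5. cover@(0, 4, 0) [-z clear] — {base_plate, bearing, cap, cover, spacer}
6. gear@(-1, 4, 0) [-z clear] — {base_plate, bearing, cap, cover, gear, spacer}
7. housing@(1, 0, 0) [-y clear] — {base_plate, bearing, cap, cover, gear, housing, spacer}
8. flange@(2, 0, 0) [-z clear] — {base_plate, bearing, cap, cover, flange, gear, housing, spacer}
9. shaft@(0, 0, 0) [-z clear] — {base_plate, bearing, cap, cover, flange, gear, housing, shaft, spacer}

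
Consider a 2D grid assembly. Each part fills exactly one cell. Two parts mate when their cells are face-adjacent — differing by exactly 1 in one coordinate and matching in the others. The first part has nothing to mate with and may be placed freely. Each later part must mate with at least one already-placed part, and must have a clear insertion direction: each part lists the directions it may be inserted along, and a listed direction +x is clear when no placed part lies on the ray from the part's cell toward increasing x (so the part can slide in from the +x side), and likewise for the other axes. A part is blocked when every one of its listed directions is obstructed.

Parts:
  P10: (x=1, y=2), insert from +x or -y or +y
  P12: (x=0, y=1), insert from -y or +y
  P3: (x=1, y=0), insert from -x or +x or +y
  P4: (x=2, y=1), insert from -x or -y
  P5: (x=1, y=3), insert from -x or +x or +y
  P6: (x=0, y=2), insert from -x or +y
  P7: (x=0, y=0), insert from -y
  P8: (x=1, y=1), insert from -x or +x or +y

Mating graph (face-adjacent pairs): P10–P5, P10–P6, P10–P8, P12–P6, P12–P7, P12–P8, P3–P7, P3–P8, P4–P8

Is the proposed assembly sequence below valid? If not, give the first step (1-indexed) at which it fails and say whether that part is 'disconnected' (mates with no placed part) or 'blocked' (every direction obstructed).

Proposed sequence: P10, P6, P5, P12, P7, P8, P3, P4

1. P10@(1, 2) [+x clear] — {P10}
2. P6@(0, 2) [-x clear] — {P10, P6}
3. P5@(1, 3) [-x clear] — {P10, P5, P6}
4. P12@(0, 1) [-y clear] — {P10, P12, P5, P6}
5. P7@(0, 0) [-y clear] — {P10, P12, P5, P6, P7}
6. P8@(1, 1) [+x clear] — {P10, P12, P5, P6, P7, P8}
7. P3@(1, 0) [+x clear] — {P10, P12, P3, P5, P6, P7, P8}
8. P4@(2, 1) [-y clear] — {P10, P12, P3, P4, P5, P6, P7, P8}

Valid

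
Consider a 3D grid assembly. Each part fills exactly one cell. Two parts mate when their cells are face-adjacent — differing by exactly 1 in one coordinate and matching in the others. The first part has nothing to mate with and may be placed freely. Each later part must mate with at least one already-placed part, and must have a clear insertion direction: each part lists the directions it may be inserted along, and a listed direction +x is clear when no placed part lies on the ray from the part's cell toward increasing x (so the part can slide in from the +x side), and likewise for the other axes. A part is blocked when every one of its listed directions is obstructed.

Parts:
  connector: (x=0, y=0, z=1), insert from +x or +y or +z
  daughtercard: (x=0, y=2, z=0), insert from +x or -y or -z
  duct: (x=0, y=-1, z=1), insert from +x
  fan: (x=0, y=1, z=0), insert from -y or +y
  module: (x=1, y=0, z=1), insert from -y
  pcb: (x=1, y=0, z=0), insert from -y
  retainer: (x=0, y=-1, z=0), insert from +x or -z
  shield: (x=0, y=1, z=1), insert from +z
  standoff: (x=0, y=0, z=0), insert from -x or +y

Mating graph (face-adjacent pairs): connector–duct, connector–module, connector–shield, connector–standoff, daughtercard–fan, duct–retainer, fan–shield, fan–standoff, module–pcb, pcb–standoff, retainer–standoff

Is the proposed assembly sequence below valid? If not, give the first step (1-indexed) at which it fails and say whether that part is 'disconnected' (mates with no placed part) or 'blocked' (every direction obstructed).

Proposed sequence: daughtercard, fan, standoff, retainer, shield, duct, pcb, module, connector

1. daughtercard@(0, 2, 0) [+x clear] — {daughtercard}
2. fan@(0, 1, 0) [-y clear] — {daughtercard, fan}
3. standoff@(0, 0, 0) [-x clear] — {daughtercard, fan, standoff}
4. retainer@(0, -1, 0) [+x clear] — {daughtercard, fan, retainer, standoff}
5. shield@(0, 1, 1) [+z clear] — {daughtercard, fan, retainer, shield, standoff}
6. duct@(0, -1, 1) [+x clear] — {daughtercard, duct, fan, retainer, shield, standoff}
7. pcb@(1, 0, 0) [-y clear] — {daughtercard, duct, fan, pcb, retainer, shield, standoff}
8. module@(1, 0, 1) [-y clear] — {daughtercard, duct, fan, module, pcb, retainer, shield, standoff}
9. connector@(0, 0, 1) [+z clear] — {connector, daughtercard, duct, fan, module, pcb, retainer, shield, standoff}

Valid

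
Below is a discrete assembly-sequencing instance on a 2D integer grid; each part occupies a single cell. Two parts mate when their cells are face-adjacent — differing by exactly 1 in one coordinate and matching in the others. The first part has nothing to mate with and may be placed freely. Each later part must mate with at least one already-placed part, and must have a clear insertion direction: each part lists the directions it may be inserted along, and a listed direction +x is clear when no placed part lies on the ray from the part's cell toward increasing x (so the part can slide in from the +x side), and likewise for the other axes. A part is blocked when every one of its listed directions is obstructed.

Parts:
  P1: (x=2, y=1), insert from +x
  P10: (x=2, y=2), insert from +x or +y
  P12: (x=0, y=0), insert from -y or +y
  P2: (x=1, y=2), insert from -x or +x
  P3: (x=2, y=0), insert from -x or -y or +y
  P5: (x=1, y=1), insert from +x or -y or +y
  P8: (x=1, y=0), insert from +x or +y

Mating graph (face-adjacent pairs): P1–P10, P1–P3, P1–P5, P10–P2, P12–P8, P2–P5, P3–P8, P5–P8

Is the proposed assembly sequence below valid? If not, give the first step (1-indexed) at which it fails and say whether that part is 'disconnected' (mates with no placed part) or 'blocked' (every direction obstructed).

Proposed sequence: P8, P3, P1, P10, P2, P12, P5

1. P8@(1, 0) [+x clear] — {P8}
2. P3@(2, 0) [-y clear] — {P3, P8}
3. P1@(2, 1) [+x clear] — {P1, P3, P8}
4. P10@(2, 2) [+x clear] — {P1, P10, P3, P8}
5. P2@(1, 2) [-x clear] — {P1, P10, P2, P3, P8}
6. P12@(0, 0) [-y clear] — {P1, P10, P12, P2, P3, P8}
7. P5@(1, 1) — +x/-y/+y all obstructed ⇒ blocked

Invalid at step 7 (blocked)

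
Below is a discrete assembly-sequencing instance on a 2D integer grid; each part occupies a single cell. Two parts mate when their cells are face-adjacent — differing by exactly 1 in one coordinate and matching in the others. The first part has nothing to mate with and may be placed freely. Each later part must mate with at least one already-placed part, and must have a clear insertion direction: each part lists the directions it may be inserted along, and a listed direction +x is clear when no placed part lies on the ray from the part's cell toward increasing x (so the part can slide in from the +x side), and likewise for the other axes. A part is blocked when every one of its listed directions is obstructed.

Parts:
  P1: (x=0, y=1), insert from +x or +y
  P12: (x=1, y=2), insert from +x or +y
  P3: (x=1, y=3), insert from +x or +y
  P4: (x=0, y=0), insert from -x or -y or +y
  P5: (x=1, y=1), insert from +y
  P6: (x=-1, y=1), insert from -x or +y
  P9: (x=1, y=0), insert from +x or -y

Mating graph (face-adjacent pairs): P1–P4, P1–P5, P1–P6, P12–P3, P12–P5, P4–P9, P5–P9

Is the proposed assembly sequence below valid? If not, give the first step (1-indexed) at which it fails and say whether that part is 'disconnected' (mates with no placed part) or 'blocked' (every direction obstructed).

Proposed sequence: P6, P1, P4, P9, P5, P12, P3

Valid

1. P6@(-1, 1) [-x clear] — {P6}
2. P1@(0, 1) [+x clear] — {P1, P6}
3. P4@(0, 0) [-x clear] — {P1, P4, P6}
4. P9@(1, 0) [+x clear] — {P1, P4, P6, P9}
5. P5@(1, 1) [+y clear] — {P1, P4, P5, P6, P9}
6. P12@(1, 2) [+x clear] — {P1, P12, P4, P5, P6, P9}
7. P3@(1, 3) [+x clear] — {P1, P12, P3, P4, P5, P6, P9}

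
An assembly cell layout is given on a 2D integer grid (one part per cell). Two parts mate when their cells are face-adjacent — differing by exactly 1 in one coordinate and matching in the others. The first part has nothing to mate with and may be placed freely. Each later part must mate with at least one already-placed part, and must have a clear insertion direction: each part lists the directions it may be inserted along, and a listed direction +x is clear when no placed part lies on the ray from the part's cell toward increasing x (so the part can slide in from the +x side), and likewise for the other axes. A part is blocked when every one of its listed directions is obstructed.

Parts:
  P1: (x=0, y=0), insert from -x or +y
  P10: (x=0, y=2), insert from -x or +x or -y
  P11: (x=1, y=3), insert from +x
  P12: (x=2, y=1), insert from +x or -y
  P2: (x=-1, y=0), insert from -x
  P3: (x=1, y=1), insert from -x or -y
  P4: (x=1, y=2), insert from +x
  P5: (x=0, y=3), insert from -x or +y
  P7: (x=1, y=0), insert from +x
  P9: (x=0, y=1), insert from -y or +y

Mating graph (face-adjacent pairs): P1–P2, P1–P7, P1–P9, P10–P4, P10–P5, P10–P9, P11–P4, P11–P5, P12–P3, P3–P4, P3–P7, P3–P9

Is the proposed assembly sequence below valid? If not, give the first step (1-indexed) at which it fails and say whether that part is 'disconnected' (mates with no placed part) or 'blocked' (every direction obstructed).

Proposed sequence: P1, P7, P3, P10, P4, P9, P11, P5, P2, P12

1. P1@(0, 0) [-x clear] — {P1}
2. P7@(1, 0) [+x clear] — {P1, P7}
3. P3@(1, 1) [-x clear] — {P1, P3, P7}
4. P10@(0, 2) — no placed neighbour ⇒ disconnected

Invalid at step 4 (disconnected)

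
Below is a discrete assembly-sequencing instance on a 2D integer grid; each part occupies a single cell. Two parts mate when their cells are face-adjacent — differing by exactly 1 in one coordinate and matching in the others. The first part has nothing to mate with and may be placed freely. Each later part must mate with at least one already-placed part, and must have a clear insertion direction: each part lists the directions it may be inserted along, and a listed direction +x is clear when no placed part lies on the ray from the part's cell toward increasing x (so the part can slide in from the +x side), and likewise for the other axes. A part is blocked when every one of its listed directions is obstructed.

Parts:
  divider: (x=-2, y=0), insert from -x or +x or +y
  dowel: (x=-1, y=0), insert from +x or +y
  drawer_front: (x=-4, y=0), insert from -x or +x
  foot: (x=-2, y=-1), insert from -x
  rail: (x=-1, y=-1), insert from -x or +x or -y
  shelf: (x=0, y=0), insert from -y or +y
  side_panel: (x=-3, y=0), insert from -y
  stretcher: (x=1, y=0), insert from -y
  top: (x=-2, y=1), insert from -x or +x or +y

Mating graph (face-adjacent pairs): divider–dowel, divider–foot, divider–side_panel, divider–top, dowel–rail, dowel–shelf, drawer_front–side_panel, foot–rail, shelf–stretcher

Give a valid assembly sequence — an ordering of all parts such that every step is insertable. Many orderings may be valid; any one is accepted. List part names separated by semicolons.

1. top@(-2, 1) [-x clear] — {top}
2. divider@(-2, 0) [-x clear] — {divider, top}
3. foot@(-2, -1) [-x clear] — {divider, foot, top}
4. rail@(-1, -1) [+x clear] — {divider, foot, rail, top}
5. dowel@(-1, 0) [+x clear] — {divider, dowel, foot, rail, top}
6. shelf@(0, 0) [-y clear] — {divider, dowel, foot, rail, shelf, top}
7. stretcher@(1, 0) [-y clear] — {divider, dowel, foot, rail, shelf, stretcher, top}
8. side_panel@(-3, 0) [-y clear] — {divider, dowel, foot, rail, shelf, side_panel, stretcher, top}
9. drawer_front@(-4, 0) [-x clear] — {divider, dowel, drawer_front, foot, rail, shelf, side_panel, stretcher, top}

top; divider; foot; rail; dowel; shelf; stretcher; side_panel; drawer_front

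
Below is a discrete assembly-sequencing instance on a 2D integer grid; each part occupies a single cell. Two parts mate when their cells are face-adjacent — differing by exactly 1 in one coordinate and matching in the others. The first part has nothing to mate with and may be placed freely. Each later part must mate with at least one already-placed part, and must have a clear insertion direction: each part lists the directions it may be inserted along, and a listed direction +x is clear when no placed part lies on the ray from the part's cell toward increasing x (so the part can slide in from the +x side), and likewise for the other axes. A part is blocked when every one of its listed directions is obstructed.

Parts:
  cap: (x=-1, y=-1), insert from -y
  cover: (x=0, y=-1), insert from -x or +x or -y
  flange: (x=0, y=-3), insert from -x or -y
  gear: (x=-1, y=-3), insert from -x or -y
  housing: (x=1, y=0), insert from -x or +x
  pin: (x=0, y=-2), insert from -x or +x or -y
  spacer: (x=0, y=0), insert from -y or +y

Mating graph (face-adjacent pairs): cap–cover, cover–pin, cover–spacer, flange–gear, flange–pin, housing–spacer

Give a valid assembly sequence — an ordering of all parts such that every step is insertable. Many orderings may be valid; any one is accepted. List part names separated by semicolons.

cover; pin; flange; cap; spacer; housing; gear

1. cover@(0, -1) [-x clear] — {cover}
2. pin@(0, -2) [-x clear] — {cover, pin}
3. flange@(0, -3) [-x clear] — {cover, flange, pin}
4. cap@(-1, -1) [-y clear] — {cap, cover, flange, pin}
5. spacer@(0, 0) [+y clear] — {cap, cover, flange, pin, spacer}
6. housing@(1, 0) [+x clear] — {cap, cover, flange, housing, pin, spacer}
7. gear@(-1, -3) [-x clear] — {cap, cover, flange, gear, housing, pin, spacer}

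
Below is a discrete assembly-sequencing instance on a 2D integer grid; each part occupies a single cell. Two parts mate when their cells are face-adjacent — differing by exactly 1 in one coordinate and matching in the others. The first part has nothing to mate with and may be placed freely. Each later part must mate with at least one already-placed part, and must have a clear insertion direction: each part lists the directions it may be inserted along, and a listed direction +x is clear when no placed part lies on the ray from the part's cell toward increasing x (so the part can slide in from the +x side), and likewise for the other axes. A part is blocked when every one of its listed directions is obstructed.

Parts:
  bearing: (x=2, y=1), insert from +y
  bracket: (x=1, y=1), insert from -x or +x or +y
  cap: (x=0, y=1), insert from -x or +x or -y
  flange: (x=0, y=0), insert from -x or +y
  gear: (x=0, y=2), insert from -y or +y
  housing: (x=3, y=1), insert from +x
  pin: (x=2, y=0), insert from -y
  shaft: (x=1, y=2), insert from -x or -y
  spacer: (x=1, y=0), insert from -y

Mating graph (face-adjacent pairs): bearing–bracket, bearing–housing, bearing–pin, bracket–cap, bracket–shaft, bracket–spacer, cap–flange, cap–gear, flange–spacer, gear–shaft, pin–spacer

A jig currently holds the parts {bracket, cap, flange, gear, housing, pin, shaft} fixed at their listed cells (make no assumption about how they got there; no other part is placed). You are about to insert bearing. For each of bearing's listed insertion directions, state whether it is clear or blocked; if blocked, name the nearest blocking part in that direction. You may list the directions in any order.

+y: clear

+y: ray from bearing(2, 1) has no placed part ⇒ clear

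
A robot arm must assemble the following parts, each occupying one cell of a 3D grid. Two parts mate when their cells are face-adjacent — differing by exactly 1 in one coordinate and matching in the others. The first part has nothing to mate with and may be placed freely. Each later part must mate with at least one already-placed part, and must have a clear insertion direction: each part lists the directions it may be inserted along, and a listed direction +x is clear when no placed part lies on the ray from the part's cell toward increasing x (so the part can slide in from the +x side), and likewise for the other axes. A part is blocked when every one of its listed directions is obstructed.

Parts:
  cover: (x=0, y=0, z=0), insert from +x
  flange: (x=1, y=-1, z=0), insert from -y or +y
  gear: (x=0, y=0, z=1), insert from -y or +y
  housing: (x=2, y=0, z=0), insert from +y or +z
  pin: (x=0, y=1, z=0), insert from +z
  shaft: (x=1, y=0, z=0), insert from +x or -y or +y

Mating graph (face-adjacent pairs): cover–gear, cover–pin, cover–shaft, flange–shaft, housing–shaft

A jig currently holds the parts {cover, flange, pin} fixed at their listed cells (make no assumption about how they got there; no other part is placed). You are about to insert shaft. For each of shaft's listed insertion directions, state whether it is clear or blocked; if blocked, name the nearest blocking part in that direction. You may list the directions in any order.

+x: ray from shaft(1, 0, 0) has no placed part ⇒ clear
-y: nearest on ray is flange@(1, -1, 0) ⇒ blocked
+y: ray from shaft(1, 0, 0) has no placed part ⇒ clear

+x: clear; +y: clear; -y: blocked by flange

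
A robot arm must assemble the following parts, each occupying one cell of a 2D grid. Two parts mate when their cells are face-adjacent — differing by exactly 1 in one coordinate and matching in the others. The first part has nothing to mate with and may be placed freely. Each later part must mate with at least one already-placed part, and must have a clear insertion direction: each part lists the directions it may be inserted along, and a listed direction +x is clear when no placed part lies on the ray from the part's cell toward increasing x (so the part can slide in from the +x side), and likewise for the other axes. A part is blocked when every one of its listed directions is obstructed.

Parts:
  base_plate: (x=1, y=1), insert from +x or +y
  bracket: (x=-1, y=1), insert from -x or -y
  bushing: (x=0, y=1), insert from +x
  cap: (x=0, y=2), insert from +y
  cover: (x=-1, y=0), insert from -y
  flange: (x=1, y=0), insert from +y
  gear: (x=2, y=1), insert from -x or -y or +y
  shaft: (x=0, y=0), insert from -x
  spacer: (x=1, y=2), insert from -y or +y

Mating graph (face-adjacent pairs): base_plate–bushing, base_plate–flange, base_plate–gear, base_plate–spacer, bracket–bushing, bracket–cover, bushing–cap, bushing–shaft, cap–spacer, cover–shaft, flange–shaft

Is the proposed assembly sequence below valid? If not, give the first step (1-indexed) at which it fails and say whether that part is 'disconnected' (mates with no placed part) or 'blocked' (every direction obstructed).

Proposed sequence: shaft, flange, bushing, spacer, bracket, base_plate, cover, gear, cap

Invalid at step 4 (disconnected)

1. shaft@(0, 0) [-x clear] — {shaft}
2. flange@(1, 0) [+y clear] — {flange, shaft}
3. bushing@(0, 1) [+x clear] — {bushing, flange, shaft}
4. spacer@(1, 2) — no placed neighbour ⇒ disconnected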